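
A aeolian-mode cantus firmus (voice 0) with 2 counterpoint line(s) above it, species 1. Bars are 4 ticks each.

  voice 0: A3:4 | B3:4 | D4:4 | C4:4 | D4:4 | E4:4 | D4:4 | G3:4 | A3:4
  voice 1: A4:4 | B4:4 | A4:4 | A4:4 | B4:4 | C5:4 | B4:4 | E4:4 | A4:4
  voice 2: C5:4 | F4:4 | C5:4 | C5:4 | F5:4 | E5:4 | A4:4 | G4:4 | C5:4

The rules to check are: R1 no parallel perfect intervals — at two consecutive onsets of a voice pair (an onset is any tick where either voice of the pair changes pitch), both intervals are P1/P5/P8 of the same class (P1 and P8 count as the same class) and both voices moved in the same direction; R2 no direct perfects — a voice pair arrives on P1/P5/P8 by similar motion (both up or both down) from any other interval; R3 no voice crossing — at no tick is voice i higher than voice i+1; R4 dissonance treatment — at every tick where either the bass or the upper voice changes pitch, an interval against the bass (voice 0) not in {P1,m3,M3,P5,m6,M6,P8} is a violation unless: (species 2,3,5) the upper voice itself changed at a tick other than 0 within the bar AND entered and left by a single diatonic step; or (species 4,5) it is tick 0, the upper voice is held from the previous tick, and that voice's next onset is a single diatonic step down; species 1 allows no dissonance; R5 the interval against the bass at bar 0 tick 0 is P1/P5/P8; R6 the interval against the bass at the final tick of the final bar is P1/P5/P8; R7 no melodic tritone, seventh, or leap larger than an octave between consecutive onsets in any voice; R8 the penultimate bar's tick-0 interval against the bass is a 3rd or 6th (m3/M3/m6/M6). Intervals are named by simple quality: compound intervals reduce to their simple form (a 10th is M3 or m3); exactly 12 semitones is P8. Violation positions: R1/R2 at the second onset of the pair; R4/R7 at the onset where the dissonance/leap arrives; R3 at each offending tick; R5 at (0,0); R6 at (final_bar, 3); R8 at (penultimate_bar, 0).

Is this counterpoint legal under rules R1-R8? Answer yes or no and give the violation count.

bar 0: v0=A3 v1=A4 v2=C5 (m3)
bar 1: v0=B3 v1=B4 v2=F4 (TT)
bar 2: v0=D4 v1=A4 v2=C5 (m7)
bar 3: v0=C4 v1=A4 v2=C5 (P8)
bar 4: v0=D4 v1=B4 v2=F5 (m3)
bar 5: v0=E4 v1=C5 v2=E5 (P8)
bar 6: v0=D4 v1=B4 v2=A4 (P5)
bar 7: v0=G3 v1=E4 v2=G4 (P8)
bar 8: v0=A3 v1=A4 v2=C5 (m3)
  R5 @ bar0.0: opens on m3
  R1 @ bar1.0: A3/A4 P8 -> B3/B4 P8 similar
  R3 @ bar1.0: B4 above F4
  R4 @ bar1.0: B3/F4 TT untreated
  R3 @ bar1.1: B4 above F4
  R3 @ bar1.2: B4 above F4
  R3 @ bar1.3: B4 above F4
  R4 @ bar2.0: D4/C5 m7 untreated
  R2 @ bar6.0: E4/E5 P8 -> D4/A4 P5 similar
  R3 @ bar6.0: B4 above A4
  R3 @ bar6.1: B4 above A4
  R3 @ bar6.2: B4 above A4
  R3 @ bar6.3: B4 above A4
  R2 @ bar7.0: D4/A4 P5 -> G3/G4 P8 similar
  R8 @ bar7.0: penult P8 not 3rd/6th
  R2 @ bar8.0: G3/E4 M6 -> A3/A4 P8 similar
  R6 @ bar8.3: closes on m3

No (17 violations)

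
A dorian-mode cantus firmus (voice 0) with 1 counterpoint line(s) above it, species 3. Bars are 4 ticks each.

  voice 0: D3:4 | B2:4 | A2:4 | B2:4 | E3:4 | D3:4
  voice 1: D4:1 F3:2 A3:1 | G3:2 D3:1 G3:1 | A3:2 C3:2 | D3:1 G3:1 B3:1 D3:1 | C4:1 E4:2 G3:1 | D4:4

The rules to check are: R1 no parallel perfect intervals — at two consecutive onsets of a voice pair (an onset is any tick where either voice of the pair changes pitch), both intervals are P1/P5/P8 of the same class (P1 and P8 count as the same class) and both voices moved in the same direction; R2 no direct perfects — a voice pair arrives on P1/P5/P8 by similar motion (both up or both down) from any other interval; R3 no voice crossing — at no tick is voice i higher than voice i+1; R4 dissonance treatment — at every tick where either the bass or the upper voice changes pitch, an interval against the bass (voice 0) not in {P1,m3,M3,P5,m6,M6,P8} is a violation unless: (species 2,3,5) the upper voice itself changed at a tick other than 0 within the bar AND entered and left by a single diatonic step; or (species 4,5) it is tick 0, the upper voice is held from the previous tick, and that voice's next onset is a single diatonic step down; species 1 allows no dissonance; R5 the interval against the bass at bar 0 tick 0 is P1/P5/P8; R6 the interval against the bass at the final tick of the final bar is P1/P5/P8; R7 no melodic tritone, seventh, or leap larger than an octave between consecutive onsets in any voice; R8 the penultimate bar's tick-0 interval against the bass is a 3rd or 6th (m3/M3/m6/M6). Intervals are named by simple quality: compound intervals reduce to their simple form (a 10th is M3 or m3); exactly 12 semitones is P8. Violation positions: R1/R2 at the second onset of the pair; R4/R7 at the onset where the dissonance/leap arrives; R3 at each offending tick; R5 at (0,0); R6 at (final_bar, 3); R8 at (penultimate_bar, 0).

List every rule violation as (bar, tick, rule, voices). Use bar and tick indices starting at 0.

bar 0: v0=D3 v1=D4 downbeat P8
bar 1: v0=B2 v1=G3 downbeat m6
bar 2: v0=A2 v1=A3 downbeat P8
bar 3: v0=B2 v1=D3 downbeat m3
bar 4: v0=E3 v1=C4 downbeat m6
bar 5: v0=D3 v1=D4 downbeat P8
  -> R7 @ bar 4 tick 0 v(1,): D3->C4 leap 10st

(4, 0, R7, (1,))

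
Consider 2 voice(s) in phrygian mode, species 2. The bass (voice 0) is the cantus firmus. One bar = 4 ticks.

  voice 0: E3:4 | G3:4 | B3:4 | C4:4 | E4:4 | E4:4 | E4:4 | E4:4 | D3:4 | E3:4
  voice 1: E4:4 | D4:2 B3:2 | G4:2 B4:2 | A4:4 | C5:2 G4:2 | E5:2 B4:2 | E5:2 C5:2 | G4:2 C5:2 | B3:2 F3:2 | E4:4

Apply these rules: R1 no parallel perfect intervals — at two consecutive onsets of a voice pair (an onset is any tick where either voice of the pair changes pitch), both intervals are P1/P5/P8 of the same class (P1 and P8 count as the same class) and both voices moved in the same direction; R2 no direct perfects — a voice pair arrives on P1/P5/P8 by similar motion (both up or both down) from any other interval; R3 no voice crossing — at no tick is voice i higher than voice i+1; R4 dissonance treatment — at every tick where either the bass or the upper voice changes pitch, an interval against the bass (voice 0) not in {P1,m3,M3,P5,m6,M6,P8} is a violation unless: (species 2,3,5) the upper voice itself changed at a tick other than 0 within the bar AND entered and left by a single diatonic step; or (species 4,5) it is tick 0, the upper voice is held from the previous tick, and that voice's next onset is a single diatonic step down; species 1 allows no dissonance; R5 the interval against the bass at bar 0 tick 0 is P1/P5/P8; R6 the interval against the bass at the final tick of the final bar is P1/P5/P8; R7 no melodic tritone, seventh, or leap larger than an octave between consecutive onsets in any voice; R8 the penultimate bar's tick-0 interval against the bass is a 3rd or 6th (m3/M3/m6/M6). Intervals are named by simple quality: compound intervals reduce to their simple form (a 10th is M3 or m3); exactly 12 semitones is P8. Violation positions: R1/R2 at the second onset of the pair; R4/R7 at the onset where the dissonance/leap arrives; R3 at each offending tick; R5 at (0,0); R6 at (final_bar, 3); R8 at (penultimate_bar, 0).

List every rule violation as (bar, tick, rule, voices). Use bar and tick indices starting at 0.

(8, 0, R7, (0,))
(8, 0, R7, (1,))
(8, 2, R7, (1,))
(9, 0, R2, (0, 1))
(9, 0, R7, (1,))

bar 0: v0=E3 v1=E4 downbeat P8
bar 1: v0=G3 v1=D4 downbeat P5
bar 2: v0=B3 v1=G4 downbeat m6
bar 3: v0=C4 v1=A4 downbeat M6
bar 4: v0=E4 v1=C5 downbeat m6
bar 5: v0=E4 v1=E5 downbeat P8
bar 6: v0=E4 v1=E5 downbeat P8
bar 7: v0=E4 v1=G4 downbeat m3
bar 8: v0=D3 v1=B3 downbeat M6
bar 9: v0=E3 v1=E4 downbeat P8
  -> R7 @ bar 8 tick 0 v(0,): E4->D3 leap 14st
  -> R7 @ bar 8 tick 0 v(1,): C5->B3 leap 13st
  -> R7 @ bar 8 tick 2 v(1,): B3->F3 leap 6st
  -> R2 @ bar 9 tick 0 v(0, 1): D3/F3 m3 -> E3/E4 P8 similar
  -> R7 @ bar 9 tick 0 v(1,): F3->E4 leap 11st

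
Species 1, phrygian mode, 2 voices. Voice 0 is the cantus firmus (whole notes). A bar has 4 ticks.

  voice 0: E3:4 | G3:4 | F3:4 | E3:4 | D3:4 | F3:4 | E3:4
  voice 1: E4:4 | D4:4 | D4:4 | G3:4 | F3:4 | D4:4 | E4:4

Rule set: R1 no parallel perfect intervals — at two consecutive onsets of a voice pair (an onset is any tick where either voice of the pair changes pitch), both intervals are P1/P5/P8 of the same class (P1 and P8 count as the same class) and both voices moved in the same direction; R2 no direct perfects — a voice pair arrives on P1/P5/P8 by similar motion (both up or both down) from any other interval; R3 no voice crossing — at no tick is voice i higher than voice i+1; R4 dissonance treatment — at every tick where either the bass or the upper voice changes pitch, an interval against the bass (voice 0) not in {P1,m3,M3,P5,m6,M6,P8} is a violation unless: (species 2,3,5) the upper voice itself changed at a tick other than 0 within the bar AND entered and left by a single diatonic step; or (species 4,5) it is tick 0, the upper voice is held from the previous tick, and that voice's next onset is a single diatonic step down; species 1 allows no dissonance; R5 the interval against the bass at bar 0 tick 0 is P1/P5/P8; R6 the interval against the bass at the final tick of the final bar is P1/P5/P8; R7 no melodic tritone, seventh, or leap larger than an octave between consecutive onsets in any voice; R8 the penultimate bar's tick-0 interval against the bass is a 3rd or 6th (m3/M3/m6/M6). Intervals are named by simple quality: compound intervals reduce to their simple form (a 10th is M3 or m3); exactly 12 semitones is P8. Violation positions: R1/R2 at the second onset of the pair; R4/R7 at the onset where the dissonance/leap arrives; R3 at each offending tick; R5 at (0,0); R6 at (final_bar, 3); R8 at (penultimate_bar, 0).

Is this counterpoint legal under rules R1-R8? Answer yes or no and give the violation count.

Yes (0 violations)

bar 0: v0=E3 v1=E4 (P8)
bar 1: v0=G3 v1=D4 (P5)
bar 2: v0=F3 v1=D4 (M6)
bar 3: v0=E3 v1=G3 (m3)
bar 4: v0=D3 v1=F3 (m3)
bar 5: v0=F3 v1=D4 (M6)
bar 6: v0=E3 v1=E4 (P8)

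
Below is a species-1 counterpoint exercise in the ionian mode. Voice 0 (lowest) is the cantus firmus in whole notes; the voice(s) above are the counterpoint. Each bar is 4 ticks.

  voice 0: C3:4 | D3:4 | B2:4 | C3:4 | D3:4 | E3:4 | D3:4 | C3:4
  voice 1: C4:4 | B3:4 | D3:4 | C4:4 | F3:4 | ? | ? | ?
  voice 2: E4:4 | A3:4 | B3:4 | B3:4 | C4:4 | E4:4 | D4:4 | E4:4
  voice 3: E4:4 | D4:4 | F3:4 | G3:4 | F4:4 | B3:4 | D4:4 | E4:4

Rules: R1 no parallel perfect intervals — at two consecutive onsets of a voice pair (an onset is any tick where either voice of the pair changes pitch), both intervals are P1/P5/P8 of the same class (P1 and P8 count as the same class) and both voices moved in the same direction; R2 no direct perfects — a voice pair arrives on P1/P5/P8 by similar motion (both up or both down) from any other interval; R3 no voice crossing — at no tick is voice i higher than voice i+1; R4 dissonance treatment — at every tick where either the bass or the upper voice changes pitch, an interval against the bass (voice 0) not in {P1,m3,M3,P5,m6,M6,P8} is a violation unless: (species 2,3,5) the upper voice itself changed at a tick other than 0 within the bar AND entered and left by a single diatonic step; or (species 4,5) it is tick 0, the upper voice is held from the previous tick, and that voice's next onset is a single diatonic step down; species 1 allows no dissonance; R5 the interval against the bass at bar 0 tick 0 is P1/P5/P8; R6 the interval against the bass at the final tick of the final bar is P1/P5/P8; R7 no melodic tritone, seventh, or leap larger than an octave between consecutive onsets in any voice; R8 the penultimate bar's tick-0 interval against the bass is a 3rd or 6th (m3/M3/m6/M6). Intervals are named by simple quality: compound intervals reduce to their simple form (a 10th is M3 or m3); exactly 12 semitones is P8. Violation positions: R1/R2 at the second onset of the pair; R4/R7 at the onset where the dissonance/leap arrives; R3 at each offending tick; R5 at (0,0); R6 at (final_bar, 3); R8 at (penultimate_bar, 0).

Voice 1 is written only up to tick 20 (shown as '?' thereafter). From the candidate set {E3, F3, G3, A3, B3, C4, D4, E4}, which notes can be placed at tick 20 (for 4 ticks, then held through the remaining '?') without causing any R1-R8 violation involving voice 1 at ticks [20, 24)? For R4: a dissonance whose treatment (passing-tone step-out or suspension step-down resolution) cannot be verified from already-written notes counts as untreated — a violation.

{C4, G3}

E3: violates R2
F3: violates R4
G3: legal
A3: violates R1,R4
B3: violates R2,R7
C4: legal
D4: violates R4
E4: violates R2,R7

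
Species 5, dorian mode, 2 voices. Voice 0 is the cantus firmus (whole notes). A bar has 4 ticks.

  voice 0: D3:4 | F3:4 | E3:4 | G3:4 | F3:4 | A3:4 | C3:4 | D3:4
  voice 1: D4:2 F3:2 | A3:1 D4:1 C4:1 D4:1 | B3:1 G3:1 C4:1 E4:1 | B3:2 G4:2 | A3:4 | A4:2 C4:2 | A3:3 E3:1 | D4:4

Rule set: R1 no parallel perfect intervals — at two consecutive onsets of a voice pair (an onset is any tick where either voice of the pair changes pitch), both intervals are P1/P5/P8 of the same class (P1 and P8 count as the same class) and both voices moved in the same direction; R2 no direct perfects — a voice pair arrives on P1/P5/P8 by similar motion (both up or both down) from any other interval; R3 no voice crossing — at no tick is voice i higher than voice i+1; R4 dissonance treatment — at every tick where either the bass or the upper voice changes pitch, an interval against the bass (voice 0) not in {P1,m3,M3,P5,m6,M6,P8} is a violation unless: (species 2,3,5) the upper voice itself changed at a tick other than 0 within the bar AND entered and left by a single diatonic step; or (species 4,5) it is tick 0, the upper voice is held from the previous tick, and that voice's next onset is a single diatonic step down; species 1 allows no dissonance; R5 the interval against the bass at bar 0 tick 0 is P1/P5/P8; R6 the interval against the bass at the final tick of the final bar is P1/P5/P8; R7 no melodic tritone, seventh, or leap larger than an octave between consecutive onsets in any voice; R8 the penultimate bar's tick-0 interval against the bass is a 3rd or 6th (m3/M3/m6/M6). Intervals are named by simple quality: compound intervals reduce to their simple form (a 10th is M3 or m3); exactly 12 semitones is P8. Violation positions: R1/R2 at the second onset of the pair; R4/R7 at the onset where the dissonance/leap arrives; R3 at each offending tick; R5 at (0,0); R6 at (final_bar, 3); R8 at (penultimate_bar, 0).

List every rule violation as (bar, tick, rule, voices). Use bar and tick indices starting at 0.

(2, 0, R2, (0, 1))
(4, 0, R7, (1,))
(5, 0, R2, (0, 1))
(7, 0, R2, (0, 1))
(7, 0, R7, (1,))

bar 0: v0=D3 v1=D4 downbeat P8
bar 1: v0=F3 v1=A3 downbeat M3
bar 2: v0=E3 v1=B3 downbeat P5
bar 3: v0=G3 v1=B3 downbeat M3
bar 4: v0=F3 v1=A3 downbeat M3
bar 5: v0=A3 v1=A4 downbeat P8
bar 6: v0=C3 v1=A3 downbeat M6
bar 7: v0=D3 v1=D4 downbeat P8
  -> R2 @ bar 2 tick 0 v(0, 1): F3/D4 M6 -> E3/B3 P5 similar
  -> R7 @ bar 4 tick 0 v(1,): G4->A3 leap 10st
  -> R2 @ bar 5 tick 0 v(0, 1): F3/A3 M3 -> A3/A4 P8 similar
  -> R2 @ bar 7 tick 0 v(0, 1): C3/E3 M3 -> D3/D4 P8 similar
  -> R7 @ bar 7 tick 0 v(1,): E3->D4 leap 10st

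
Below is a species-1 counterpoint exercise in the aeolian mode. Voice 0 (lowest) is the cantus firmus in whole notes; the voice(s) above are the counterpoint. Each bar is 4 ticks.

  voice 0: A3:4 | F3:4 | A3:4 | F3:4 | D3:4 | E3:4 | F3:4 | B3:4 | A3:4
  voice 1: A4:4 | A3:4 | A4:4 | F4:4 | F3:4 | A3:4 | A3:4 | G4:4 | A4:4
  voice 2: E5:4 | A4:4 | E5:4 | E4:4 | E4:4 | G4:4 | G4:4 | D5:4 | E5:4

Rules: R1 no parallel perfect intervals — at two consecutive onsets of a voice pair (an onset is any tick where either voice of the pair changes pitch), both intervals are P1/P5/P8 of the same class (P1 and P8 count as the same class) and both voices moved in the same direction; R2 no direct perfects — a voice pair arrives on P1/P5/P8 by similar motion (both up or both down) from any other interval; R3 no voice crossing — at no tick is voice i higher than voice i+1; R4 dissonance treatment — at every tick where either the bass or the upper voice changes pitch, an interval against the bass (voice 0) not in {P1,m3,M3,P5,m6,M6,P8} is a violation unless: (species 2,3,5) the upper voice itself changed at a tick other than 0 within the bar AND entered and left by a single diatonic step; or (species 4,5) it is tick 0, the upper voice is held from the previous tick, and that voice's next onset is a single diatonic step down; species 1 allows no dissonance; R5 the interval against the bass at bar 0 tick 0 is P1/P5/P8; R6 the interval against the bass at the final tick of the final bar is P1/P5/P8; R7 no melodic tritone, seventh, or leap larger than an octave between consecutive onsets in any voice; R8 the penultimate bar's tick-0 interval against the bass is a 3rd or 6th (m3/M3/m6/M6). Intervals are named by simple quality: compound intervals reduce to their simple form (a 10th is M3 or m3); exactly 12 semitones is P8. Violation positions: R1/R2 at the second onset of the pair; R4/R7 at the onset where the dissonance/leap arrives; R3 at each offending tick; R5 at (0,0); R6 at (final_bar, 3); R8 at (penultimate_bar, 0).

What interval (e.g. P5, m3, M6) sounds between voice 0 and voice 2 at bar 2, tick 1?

voice 0=A3 voice 2=E5 -> P5

P5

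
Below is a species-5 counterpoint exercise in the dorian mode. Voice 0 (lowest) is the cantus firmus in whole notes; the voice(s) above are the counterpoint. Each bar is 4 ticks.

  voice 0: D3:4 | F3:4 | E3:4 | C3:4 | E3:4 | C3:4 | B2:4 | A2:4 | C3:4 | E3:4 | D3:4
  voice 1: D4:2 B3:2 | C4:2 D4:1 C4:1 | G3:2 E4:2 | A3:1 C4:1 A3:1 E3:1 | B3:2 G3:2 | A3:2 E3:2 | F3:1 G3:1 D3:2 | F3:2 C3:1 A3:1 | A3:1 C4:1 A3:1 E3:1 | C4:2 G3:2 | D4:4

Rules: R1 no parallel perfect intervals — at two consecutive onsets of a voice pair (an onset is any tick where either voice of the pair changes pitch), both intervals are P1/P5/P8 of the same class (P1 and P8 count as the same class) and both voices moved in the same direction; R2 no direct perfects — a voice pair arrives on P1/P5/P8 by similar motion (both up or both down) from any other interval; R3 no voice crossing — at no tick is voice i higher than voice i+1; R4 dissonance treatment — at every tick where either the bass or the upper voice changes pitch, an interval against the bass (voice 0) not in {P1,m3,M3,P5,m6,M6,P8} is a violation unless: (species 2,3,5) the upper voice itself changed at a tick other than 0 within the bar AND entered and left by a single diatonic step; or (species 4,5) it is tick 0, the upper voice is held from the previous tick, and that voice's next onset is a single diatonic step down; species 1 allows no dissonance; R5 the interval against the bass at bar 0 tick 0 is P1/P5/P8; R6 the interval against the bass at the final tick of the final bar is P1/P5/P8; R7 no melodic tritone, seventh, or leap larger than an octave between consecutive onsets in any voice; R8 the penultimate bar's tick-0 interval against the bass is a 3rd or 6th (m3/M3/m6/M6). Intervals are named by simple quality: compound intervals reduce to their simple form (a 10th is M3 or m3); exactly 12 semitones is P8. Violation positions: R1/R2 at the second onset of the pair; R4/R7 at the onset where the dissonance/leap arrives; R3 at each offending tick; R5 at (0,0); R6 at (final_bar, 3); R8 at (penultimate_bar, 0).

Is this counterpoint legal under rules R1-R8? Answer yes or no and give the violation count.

No (3 violations)

bar 0: v0=D3 v1=D4 (P8)
bar 1: v0=F3 v1=C4 (P5)
bar 2: v0=E3 v1=G3 (m3)
bar 3: v0=C3 v1=A3 (M6)
bar 4: v0=E3 v1=B3 (P5)
bar 5: v0=C3 v1=A3 (M6)
bar 6: v0=B2 v1=F3 (TT)
bar 7: v0=A2 v1=F3 (m6)
bar 8: v0=C3 v1=A3 (M6)
bar 9: v0=E3 v1=C4 (m6)
bar 10: v0=D3 v1=D4 (P8)
  R2 @ bar1.0: D3/B3 M6 -> F3/C4 P5 similar
  R2 @ bar4.0: C3/E3 M3 -> E3/B3 P5 similar
  R4 @ bar6.0: B2/F3 TT untreated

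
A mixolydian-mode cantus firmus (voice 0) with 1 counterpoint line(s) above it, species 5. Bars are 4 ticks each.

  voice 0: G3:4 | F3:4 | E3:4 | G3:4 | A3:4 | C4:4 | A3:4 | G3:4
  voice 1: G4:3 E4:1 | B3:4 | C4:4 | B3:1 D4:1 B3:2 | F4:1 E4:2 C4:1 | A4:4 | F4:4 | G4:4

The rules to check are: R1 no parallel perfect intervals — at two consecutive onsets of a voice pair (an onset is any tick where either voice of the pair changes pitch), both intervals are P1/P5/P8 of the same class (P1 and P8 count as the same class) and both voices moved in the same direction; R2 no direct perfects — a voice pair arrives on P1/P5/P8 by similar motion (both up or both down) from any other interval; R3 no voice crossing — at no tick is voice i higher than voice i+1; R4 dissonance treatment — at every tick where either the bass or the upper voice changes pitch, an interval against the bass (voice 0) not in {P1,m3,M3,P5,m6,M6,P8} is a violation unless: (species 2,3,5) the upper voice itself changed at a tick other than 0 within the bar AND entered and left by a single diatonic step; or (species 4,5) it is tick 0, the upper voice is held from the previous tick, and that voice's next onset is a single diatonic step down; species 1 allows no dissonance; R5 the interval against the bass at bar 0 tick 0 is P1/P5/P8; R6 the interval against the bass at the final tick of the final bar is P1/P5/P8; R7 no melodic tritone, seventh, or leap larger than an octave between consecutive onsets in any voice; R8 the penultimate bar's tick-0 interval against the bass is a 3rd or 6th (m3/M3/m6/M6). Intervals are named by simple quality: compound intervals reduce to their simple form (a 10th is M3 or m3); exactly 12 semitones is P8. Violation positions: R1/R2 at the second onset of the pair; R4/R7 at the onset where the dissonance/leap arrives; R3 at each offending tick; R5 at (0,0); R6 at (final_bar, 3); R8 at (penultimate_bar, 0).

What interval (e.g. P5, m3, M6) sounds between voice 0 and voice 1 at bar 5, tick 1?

voice 0=C4 voice 1=A4 -> M6

M6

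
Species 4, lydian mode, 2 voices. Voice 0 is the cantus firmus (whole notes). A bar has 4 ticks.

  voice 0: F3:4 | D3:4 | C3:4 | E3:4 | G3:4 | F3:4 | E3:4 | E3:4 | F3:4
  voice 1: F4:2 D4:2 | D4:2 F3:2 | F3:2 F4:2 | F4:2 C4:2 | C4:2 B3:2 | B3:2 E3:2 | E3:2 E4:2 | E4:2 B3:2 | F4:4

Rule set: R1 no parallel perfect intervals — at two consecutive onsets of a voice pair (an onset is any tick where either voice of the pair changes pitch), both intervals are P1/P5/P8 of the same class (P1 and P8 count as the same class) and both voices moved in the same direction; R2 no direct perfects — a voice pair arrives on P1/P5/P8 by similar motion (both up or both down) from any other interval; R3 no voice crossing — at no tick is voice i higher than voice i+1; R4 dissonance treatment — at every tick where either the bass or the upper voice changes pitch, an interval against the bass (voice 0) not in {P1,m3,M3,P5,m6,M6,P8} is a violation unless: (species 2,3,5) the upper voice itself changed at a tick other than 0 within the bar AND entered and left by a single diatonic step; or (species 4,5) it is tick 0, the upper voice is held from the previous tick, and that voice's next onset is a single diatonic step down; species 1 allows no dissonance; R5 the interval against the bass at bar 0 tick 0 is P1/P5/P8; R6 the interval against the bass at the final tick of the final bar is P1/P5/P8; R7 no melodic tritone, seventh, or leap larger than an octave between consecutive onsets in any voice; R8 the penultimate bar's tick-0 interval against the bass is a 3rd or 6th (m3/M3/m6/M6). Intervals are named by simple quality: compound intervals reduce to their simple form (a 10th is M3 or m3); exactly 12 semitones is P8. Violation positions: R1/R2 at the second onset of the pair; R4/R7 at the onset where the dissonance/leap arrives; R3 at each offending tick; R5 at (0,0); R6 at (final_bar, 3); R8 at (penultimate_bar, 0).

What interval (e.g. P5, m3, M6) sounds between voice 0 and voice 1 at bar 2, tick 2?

voice 0=C3 voice 1=F4 -> P4

P4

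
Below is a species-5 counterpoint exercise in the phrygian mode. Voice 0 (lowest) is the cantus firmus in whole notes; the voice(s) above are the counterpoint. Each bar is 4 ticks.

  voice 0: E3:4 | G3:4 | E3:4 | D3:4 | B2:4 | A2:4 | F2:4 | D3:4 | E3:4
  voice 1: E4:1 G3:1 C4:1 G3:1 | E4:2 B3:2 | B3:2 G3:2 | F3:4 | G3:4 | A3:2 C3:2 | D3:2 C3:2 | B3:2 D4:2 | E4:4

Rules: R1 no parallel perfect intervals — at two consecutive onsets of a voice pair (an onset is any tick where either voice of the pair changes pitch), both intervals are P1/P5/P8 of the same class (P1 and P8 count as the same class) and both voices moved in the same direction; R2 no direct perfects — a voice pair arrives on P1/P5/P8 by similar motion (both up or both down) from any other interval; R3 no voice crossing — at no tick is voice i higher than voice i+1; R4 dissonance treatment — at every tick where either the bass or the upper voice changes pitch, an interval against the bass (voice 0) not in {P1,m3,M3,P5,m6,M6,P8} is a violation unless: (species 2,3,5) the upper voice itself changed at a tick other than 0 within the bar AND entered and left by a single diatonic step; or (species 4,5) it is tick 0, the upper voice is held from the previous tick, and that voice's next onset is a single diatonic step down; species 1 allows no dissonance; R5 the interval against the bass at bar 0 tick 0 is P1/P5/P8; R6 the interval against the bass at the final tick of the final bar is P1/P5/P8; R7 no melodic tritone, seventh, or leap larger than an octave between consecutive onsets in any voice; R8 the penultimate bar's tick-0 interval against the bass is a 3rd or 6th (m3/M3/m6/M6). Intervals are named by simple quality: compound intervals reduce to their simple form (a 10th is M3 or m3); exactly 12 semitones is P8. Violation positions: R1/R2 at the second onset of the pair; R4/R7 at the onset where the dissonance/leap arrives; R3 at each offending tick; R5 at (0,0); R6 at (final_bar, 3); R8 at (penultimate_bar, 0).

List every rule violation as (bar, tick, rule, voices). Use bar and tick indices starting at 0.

bar 0: v0=E3 v1=E4 downbeat P8
bar 1: v0=G3 v1=E4 downbeat M6
bar 2: v0=E3 v1=B3 downbeat P5
bar 3: v0=D3 v1=F3 downbeat m3
bar 4: v0=B2 v1=G3 downbeat m6
bar 5: v0=A2 v1=A3 downbeat P8
bar 6: v0=F2 v1=D3 downbeat M6
bar 7: v0=D3 v1=B3 downbeat M6
bar 8: v0=E3 v1=E4 downbeat P8
  -> R7 @ bar 7 tick 0 v(1,): C3->B3 leap 11st
  -> R1 @ bar 8 tick 0 v(0, 1): D3/D4 P8 -> E3/E4 P8 similar

(7, 0, R7, (1,))
(8, 0, R1, (0, 1))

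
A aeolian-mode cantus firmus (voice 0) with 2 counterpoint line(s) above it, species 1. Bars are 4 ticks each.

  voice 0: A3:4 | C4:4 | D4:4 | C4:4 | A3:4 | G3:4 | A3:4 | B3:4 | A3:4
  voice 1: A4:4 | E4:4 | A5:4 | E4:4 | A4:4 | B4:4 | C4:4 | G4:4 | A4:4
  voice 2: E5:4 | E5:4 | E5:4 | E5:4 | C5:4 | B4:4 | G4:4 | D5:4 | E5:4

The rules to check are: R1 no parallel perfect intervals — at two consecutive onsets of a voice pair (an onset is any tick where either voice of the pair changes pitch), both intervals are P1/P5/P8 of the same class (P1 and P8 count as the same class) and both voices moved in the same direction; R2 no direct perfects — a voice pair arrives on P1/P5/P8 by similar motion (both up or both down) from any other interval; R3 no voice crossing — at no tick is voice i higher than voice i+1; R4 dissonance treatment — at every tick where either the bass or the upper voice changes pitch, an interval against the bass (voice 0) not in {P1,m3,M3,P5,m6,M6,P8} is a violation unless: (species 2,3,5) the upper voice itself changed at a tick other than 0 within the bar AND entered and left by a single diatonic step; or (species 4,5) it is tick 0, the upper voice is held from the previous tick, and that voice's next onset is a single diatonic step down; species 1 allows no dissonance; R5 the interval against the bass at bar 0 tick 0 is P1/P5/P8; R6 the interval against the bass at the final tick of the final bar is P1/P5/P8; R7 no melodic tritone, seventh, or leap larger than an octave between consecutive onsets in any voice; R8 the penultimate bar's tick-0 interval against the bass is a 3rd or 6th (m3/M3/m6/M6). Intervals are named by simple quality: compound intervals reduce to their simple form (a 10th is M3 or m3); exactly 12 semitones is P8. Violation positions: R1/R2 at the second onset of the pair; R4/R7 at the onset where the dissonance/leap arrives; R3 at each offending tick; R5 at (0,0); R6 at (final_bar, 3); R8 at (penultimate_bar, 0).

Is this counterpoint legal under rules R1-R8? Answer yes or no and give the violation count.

bar 0: v0=A3 v1=A4 v2=E5 (P5)
bar 1: v0=C4 v1=E4 v2=E5 (M3)
bar 2: v0=D4 v1=A5 v2=E5 (M2)
bar 3: v0=C4 v1=E4 v2=E5 (M3)
bar 4: v0=A3 v1=A4 v2=C5 (m3)
bar 5: v0=G3 v1=B4 v2=B4 (M3)
bar 6: v0=A3 v1=C4 v2=G4 (m7)
bar 7: v0=B3 v1=G4 v2=D5 (m3)
bar 8: v0=A3 v1=A4 v2=E5 (P5)
  R2 @ bar2.0: C4/E4 M3 -> D4/A5 P5 similar
  R3 @ bar2.0: A5 above E5
  R4 @ bar2.0: D4/E5 M2 untreated
  R7 @ bar2.0: E4->A5 leap 17st
  R3 @ bar2.1: A5 above E5
  R3 @ bar2.2: A5 above E5
  R3 @ bar2.3: A5 above E5
  R7 @ bar3.0: A5->E4 leap 17st
  R2 @ bar6.0: B4/B4 P1 -> C4/G4 P5 similar
  R4 @ bar6.0: A3/G4 m7 untreated
  R7 @ bar6.0: B4->C4 leap 11st
  R1 @ bar7.0: C4/G4 P5 -> G4/D5 P5 similar
  R1 @ bar8.0: G4/D5 P5 -> A4/E5 P5 similar

No (13 violations)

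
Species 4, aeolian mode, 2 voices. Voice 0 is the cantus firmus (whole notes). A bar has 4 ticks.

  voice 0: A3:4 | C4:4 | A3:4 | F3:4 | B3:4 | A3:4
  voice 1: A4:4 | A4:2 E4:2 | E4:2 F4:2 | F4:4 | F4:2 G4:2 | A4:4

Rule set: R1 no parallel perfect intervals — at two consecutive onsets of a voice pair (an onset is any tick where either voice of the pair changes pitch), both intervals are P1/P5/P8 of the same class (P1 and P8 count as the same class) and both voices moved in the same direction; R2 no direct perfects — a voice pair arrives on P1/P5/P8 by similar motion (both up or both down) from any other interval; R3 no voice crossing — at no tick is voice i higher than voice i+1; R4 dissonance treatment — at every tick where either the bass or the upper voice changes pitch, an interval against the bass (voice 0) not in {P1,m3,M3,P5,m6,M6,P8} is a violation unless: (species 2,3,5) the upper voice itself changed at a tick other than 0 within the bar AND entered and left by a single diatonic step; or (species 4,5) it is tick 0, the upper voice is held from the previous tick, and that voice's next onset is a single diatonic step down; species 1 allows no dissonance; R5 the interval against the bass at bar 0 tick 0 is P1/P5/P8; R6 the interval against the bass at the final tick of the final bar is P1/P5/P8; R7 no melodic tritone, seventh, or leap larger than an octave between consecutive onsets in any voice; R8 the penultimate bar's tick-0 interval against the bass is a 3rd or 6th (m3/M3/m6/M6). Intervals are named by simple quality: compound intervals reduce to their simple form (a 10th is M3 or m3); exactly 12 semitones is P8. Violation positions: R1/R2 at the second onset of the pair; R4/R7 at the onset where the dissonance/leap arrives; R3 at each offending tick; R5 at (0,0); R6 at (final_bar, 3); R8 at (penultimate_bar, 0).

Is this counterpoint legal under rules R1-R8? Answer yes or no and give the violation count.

bar 0: v0=A3 v1=A4 (P8)
bar 1: v0=C4 v1=A4 (M6)
bar 2: v0=A3 v1=E4 (P5)
bar 3: v0=F3 v1=F4 (P8)
bar 4: v0=B3 v1=F4 (TT)
bar 5: v0=A3 v1=A4 (P8)
  R4 @ bar4.0: B3/F4 TT untreated
  R7 @ bar4.0: F3->B3 leap 6st
  R8 @ bar4.0: penult TT not 3rd/6th

No (3 violations)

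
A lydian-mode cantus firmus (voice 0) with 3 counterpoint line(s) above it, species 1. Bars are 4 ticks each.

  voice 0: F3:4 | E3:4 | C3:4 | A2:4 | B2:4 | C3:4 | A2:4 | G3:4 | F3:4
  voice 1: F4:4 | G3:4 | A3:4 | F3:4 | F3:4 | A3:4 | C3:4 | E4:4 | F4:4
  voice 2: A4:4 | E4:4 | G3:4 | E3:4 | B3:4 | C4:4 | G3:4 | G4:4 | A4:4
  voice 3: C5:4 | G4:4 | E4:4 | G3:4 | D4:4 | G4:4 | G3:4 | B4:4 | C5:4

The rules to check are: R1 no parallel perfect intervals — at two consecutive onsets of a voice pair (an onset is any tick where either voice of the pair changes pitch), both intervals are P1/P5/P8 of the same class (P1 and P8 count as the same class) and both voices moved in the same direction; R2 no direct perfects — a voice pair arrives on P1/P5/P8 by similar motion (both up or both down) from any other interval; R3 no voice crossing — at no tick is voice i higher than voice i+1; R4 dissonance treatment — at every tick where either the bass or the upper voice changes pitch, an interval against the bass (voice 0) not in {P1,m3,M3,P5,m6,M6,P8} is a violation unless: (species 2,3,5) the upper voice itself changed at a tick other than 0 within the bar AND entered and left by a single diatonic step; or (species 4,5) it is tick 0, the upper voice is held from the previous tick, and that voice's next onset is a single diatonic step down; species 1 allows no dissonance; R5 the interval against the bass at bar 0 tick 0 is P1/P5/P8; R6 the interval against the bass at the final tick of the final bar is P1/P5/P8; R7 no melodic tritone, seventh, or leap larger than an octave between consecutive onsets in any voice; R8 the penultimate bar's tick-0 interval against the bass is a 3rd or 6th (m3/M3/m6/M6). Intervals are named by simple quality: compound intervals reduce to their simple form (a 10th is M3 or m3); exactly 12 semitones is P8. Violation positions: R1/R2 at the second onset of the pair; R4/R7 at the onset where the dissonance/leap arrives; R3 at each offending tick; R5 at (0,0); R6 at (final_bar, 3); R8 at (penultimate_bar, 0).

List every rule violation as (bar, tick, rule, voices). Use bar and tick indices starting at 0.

(0, 0, R5, (0, 2))
(1, 0, R2, (0, 2))
(1, 0, R2, (1, 3))
(1, 0, R7, (1,))
(2, 0, R2, (0, 2))
(2, 0, R3, (1, 2))
(2, 1, R3, (1, 2))
(2, 2, R3, (1, 2))
(2, 3, R3, (1, 2))
(3, 0, R1, (0, 2))
(3, 0, R3, (1, 2))
(3, 0, R4, (0, 3))
(3, 1, R3, (1, 2))
(3, 2, R3, (1, 2))
(3, 3, R3, (1, 2))
(4, 0, R2, (0, 2))
(4, 0, R4, (0, 1))
(5, 0, R1, (0, 2))
(5, 0, R2, (0, 3))
(5, 0, R2, (2, 3))
(6, 0, R2, (1, 2))
(6, 0, R2, (1, 3))
(6, 0, R2, (2, 3))
(6, 0, R4, (0, 2))
(6, 0, R4, (0, 3))
(7, 0, R1, (1, 3))
(7, 0, R2, (0, 2))
(7, 0, R7, (0,))
(7, 0, R7, (1,))
(7, 0, R7, (3,))
(7, 0, R8, (0, 2))
(8, 0, R1, (1, 3))
(8, 3, R6, (0, 2))

bar 0: v0=F3 v1=F4 v2=A4 v3=C5 downbeat P5
bar 1: v0=E3 v1=G3 v2=E4 v3=G4 downbeat m3
bar 2: v0=C3 v1=A3 v2=G3 v3=E4 downbeat M3
bar 3: v0=A2 v1=F3 v2=E3 v3=G3 downbeat m7
bar 4: v0=B2 v1=F3 v2=B3 v3=D4 downbeat m3
bar 5: v0=C3 v1=A3 v2=C4 v3=G4 downbeat P5
bar 6: v0=A2 v1=C3 v2=G3 v3=G3 downbeat m7
bar 7: v0=G3 v1=E4 v2=G4 v3=B4 downbeat M3
bar 8: v0=F3 v1=F4 v2=A4 v3=C5 downbeat P5
  -> R5 @ bar 0 tick 0 v(0, 2): opens on M3
  -> R2 @ bar 1 tick 0 v(0, 2): F3/A4 M3 -> E3/E4 P8 similar
  -> R2 @ bar 1 tick 0 v(1, 3): F4/C5 P5 -> G3/G4 P8 similar
  -> R7 @ bar 1 tick 0 v(1,): F4->G3 leap 10st
  -> R2 @ bar 2 tick 0 v(0, 2): E3/E4 P8 -> C3/G3 P5 similar
  -> R3 @ bar 2 tick 0 v(1, 2): A3 above G3
  -> R3 @ bar 2 tick 1 v(1, 2): A3 above G3
  -> R3 @ bar 2 tick 2 v(1, 2): A3 above G3
  -> R3 @ bar 2 tick 3 v(1, 2): A3 above G3
  -> R1 @ bar 3 tick 0 v(0, 2): C3/G3 P5 -> A2/E3 P5 similar
  -> R3 @ bar 3 tick 0 v(1, 2): F3 above E3
  -> R4 @ bar 3 tick 0 v(0, 3): A2/G3 m7 untreated
  -> R3 @ bar 3 tick 1 v(1, 2): F3 above E3
  -> R3 @ bar 3 tick 2 v(1, 2): F3 above E3
  -> R3 @ bar 3 tick 3 v(1, 2): F3 above E3
  -> R2 @ bar 4 tick 0 v(0, 2): A2/E3 P5 -> B2/B3 P8 similar
  -> R4 @ bar 4 tick 0 v(0, 1): B2/F3 TT untreated
  -> R1 @ bar 5 tick 0 v(0, 2): B2/B3 P8 -> C3/C4 P8 similar
  -> R2 @ bar 5 tick 0 v(0, 3): B2/D4 m3 -> C3/G4 P5 similar
  -> R2 @ bar 5 tick 0 v(2, 3): B3/D4 m3 -> C4/G4 P5 similar
  -> R2 @ bar 6 tick 0 v(1, 2): A3/C4 m3 -> C3/G3 P5 similar
  -> R2 @ bar 6 tick 0 v(1, 3): A3/G4 m7 -> C3/G3 P5 similar
  -> R2 @ bar 6 tick 0 v(2, 3): C4/G4 P5 -> G3/G3 P1 similar
  -> R4 @ bar 6 tick 0 v(0, 2): A2/G3 m7 untreated
  -> R4 @ bar 6 tick 0 v(0, 3): A2/G3 m7 untreated
  -> R1 @ bar 7 tick 0 v(1, 3): C3/G3 P5 -> E4/B4 P5 similar
  -> R2 @ bar 7 tick 0 v(0, 2): A2/G3 m7 -> G3/G4 P8 similar
  -> R7 @ bar 7 tick 0 v(0,): A2->G3 leap 10st
  -> R7 @ bar 7 tick 0 v(1,): C3->E4 leap 16st
  -> R7 @ bar 7 tick 0 v(3,): G3->B4 leap 16st
  -> R8 @ bar 7 tick 0 v(0, 2): penult P8 not 3rd/6th
  -> R1 @ bar 8 tick 0 v(1, 3): E4/B4 P5 -> F4/C5 P5 similar
  -> R6 @ bar 8 tick 3 v(0, 2): closes on M3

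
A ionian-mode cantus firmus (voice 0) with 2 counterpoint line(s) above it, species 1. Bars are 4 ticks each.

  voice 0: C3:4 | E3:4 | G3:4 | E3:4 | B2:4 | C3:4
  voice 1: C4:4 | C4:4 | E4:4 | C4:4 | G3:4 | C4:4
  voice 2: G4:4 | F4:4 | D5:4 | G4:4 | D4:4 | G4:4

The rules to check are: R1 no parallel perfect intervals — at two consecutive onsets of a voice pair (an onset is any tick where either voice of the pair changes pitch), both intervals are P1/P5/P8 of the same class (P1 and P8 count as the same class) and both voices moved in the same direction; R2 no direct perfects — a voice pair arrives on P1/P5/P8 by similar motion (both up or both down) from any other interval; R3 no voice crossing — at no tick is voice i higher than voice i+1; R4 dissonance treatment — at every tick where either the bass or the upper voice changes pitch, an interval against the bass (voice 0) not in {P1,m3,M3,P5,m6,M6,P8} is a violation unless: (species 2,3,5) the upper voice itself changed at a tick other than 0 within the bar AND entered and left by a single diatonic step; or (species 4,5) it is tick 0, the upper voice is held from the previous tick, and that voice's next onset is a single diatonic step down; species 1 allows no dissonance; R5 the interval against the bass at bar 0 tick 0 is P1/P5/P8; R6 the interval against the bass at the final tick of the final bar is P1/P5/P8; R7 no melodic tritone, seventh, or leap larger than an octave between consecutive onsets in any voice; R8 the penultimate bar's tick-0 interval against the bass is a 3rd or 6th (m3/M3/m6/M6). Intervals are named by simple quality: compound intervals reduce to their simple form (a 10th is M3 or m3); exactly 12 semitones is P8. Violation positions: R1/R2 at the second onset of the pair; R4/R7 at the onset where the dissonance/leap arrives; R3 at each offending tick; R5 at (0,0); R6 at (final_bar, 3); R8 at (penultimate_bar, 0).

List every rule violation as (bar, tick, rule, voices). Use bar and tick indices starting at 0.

bar 0: v0=C3 v1=C4 v2=G4 downbeat P5
bar 1: v0=E3 v1=C4 v2=F4 downbeat m2
bar 2: v0=G3 v1=E4 v2=D5 downbeat P5
bar 3: v0=E3 v1=C4 v2=G4 downbeat m3
bar 4: v0=B2 v1=G3 v2=D4 downbeat m3
bar 5: v0=C3 v1=C4 v2=G4 downbeat P5
  -> R4 @ bar 1 tick 0 v(0, 2): E3/F4 m2 untreated
  -> R2 @ bar 2 tick 0 v(0, 2): E3/F4 m2 -> G3/D5 P5 similar
  -> R2 @ bar 3 tick 0 v(1, 2): E4/D5 m7 -> C4/G4 P5 similar
  -> R1 @ bar 4 tick 0 v(1, 2): C4/G4 P5 -> G3/D4 P5 similar
  -> R1 @ bar 5 tick 0 v(1, 2): G3/D4 P5 -> C4/G4 P5 similar
  -> R2 @ bar 5 tick 0 v(0, 1): B2/G3 m6 -> C3/C4 P8 similar
  -> R2 @ bar 5 tick 0 v(0, 2): B2/D4 m3 -> C3/G4 P5 similar

(1, 0, R4, (0, 2))
(2, 0, R2, (0, 2))
(3, 0, R2, (1, 2))
(4, 0, R1, (1, 2))
(5, 0, R1, (1, 2))
(5, 0, R2, (0, 1))
(5, 0, R2, (0, 2))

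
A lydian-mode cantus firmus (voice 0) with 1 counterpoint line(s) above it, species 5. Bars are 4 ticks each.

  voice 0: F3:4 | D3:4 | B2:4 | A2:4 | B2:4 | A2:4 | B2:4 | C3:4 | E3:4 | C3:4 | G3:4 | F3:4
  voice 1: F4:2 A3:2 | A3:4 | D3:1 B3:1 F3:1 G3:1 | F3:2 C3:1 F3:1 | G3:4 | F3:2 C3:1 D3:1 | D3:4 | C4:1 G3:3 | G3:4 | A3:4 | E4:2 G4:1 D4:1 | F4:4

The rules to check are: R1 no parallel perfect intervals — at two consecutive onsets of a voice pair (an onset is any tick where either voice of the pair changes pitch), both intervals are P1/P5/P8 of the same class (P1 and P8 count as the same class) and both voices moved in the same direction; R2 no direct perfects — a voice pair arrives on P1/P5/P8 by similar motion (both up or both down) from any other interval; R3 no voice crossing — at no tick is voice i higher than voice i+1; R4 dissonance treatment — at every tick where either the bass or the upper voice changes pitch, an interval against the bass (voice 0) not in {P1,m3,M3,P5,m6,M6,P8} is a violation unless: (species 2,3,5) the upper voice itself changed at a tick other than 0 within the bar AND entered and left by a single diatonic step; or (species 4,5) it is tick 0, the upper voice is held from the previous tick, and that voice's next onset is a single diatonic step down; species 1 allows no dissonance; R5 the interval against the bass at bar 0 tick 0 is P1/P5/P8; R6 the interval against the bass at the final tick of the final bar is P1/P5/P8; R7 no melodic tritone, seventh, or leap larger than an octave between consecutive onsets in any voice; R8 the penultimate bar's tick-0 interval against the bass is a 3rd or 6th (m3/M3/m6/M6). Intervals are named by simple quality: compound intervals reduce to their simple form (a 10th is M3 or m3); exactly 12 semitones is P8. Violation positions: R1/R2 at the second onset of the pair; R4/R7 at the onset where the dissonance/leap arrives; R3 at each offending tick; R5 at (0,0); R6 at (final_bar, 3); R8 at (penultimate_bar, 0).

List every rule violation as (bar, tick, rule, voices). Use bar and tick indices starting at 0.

bar 0: v0=F3 v1=F4 downbeat P8
bar 1: v0=D3 v1=A3 downbeat P5
bar 2: v0=B2 v1=D3 downbeat m3
bar 3: v0=A2 v1=F3 downbeat m6
bar 4: v0=B2 v1=G3 downbeat m6
bar 5: v0=A2 v1=F3 downbeat m6
bar 6: v0=B2 v1=D3 downbeat m3
bar 7: v0=C3 v1=C4 downbeat P8
bar 8: v0=E3 v1=G3 downbeat m3
bar 9: v0=C3 v1=A3 downbeat M6
bar 10: v0=G3 v1=E4 downbeat M6
bar 11: v0=F3 v1=F4 downbeat P8
  -> R4 @ bar 2 tick 2 v(0, 1): B2/F3 TT untreated
  -> R7 @ bar 2 tick 2 v(1,): B3->F3 leap 6st
  -> R4 @ bar 5 tick 3 v(0, 1): A2/D3 P4 untreated
  -> R2 @ bar 7 tick 0 v(0, 1): B2/D3 m3 -> C3/C4 P8 similar
  -> R7 @ bar 7 tick 0 v(1,): D3->C4 leap 10st

(2, 2, R4, (0, 1))
(2, 2, R7, (1,))
(5, 3, R4, (0, 1))
(7, 0, R2, (0, 1))
(7, 0, R7, (1,))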